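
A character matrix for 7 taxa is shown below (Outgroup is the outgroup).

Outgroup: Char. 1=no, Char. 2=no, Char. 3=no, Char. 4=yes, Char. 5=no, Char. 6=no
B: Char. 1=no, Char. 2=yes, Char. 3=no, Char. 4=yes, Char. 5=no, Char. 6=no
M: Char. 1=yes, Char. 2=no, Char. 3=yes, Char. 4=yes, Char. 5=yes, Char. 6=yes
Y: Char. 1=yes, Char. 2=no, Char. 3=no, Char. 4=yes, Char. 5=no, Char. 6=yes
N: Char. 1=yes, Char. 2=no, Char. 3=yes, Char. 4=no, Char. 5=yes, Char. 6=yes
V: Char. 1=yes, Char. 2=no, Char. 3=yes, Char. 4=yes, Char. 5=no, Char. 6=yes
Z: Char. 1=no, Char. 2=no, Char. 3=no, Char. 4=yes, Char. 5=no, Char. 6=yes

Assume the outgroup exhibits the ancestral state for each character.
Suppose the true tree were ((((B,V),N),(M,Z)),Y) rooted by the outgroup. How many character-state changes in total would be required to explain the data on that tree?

Map each character onto ((((B,V),N),(M,Z)),Y) (rooted by Outgroup) and count the minimum state changes it requires (Fitch parsimony):
Char. 1: 3; Char. 2: 1; Char. 3: 3; Char. 4: 1; Char. 5: 2; Char. 6: 2.
Total tree length = 12.

12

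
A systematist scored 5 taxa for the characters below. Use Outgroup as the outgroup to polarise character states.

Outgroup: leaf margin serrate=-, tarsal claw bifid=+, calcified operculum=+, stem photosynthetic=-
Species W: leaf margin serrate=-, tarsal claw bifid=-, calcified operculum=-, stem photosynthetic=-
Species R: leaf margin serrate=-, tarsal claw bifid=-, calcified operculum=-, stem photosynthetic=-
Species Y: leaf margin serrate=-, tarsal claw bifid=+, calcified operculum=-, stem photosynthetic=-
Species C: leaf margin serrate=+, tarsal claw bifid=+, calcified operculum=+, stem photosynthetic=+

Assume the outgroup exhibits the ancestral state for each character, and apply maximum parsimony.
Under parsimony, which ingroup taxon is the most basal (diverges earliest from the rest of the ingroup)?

Species C

Character polarity is set by the outgroup: the derived state is whichever differs from the outgroup's state, so for tarsal claw bifid, calcified operculum the derived state is '-', and for the remaining characters it is '+'.
leaf margin serrate: derived state '+' in Species C only — an autapomorphy, so it tells us nothing about relationships among taxa.
Only Species R and Species W show the derived state '-' for tarsal claw bifid, supporting them as a clade.
Only Species R, Species W, and Species Y show the derived state '-' for calcified operculum, supporting them as a clade.
stem photosynthetic: derived state '+' in Species C only — an autapomorphy, so it tells us nothing about relationships among taxa.
Most parsimonious ingroup topology: (((Species W,Species R),Species Y),Species C).
Species C is sister to the clade containing all other ingroup taxa, so it is the earliest-diverging (most basal) ingroup lineage.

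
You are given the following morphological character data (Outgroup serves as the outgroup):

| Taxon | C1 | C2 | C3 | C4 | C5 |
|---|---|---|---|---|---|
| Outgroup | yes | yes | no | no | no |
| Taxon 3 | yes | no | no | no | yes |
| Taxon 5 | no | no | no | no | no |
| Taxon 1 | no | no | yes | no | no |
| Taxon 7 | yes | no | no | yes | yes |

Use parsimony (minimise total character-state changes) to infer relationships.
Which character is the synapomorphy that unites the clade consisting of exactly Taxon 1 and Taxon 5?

Character polarity is set by the outgroup: the derived state is whichever differs from the outgroup's state, so for C1, C2 the derived state is 'no', and for the remaining characters it is 'yes'.
C1: derived state 'no' in Taxon 1 and Taxon 5 only — synapomorphy for {Taxon 1, Taxon 5}.
All ingroup taxa share the derived state 'no' for C2; it defines the ingroup but does not resolve relationships within it.
C3 (derived state 'yes') is unique to Taxon 1 (autapomorphy; uninformative for grouping).
C4 (derived state 'yes') is unique to Taxon 7 (autapomorphy; uninformative for grouping).
C5: derived state 'yes' in Taxon 3 and Taxon 7 only — synapomorphy for {Taxon 3, Taxon 7}.
Most parsimonious ingroup topology: ((Taxon 3,Taxon 7),(Taxon 5,Taxon 1)).
The clade {Taxon 1, Taxon 5} is supported by C1: its derived state 'no' occurs in exactly those taxa and in no other taxon (including the outgroup).

C1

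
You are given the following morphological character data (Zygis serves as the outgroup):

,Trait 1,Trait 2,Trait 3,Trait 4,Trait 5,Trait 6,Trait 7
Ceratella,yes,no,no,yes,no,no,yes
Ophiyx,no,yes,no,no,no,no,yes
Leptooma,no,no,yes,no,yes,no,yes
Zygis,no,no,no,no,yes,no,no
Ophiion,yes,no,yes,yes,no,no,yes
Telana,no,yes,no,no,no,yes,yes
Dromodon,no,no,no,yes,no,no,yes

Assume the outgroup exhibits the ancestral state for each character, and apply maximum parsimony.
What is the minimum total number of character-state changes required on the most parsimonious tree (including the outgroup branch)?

8

Character polarity is set by the outgroup: the derived state is whichever differs from the outgroup's state, so for Trait 5 the derived state is 'no', and for the remaining characters it is 'yes'.
Trait 1 (derived state 'yes') is shared by Ceratella and Ophiion — a synapomorphy uniting that clade.
Only Ophiyx and Telana show the derived state 'yes' for Trait 2, supporting them as a clade.
Trait 3 groups Leptooma and Ophiion, which is incompatible with the clades supported by the remaining characters; treating it as convergent (homoplasy) costs fewer steps than any alternative tree.
Trait 4 (derived state 'yes') is shared by Ceratella, Dromodon, and Ophiion — a synapomorphy uniting that clade.
Trait 5 (derived state 'no') is shared by Ceratella, Dromodon, Ophiion, Ophiyx, and Telana — a synapomorphy uniting that clade.
Trait 6 (derived state 'yes') is unique to Telana (autapomorphy; uninformative for grouping).
All ingroup taxa share the derived state 'yes' for Trait 7; it defines the ingroup but does not resolve relationships within it.
Most parsimonious ingroup topology: (((Telana,Ophiyx),((Ceratella,Ophiion),Dromodon)),Leptooma).
Changes per character on this tree: Trait 1: 1; Trait 2: 1; Trait 3: 2; Trait 4: 1; Trait 5: 1; Trait 6: 1; Trait 7: 1.
Total = 8.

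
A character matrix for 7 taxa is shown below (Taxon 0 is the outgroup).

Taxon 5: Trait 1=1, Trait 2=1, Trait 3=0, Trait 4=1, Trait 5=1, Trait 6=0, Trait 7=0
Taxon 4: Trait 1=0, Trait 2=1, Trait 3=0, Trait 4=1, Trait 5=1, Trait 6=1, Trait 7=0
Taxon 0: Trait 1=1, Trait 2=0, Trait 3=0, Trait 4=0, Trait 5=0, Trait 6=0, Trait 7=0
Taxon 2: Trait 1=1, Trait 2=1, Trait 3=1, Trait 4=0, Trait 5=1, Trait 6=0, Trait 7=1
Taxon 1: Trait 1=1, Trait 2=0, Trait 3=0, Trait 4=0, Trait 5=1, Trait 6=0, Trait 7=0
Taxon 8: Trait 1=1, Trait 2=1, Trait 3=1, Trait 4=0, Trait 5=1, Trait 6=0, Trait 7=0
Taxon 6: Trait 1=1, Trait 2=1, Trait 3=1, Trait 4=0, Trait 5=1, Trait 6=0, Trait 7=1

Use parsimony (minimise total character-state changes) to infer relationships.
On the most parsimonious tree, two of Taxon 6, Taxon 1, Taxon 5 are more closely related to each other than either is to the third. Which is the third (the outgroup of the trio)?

Character polarity is set by the outgroup: the derived state is whichever differs from the outgroup's state, so for Trait 1 the derived state is '0', and for the remaining characters it is '1'.
Trait 1 (derived state '0') is unique to Taxon 4 (autapomorphy; uninformative for grouping).
Only Taxon 2, Taxon 4, Taxon 5, Taxon 6, and Taxon 8 show the derived state '1' for Trait 2, supporting them as a clade.
Only Taxon 2, Taxon 6, and Taxon 8 show the derived state '1' for Trait 3, supporting them as a clade.
Trait 4: derived state '1' in Taxon 4 and Taxon 5 only — synapomorphy for {Taxon 4, Taxon 5}.
Trait 5 (derived state '1') is shared by all ingroup taxa — unites the whole ingroup.
Trait 6: derived state '1' in Taxon 4 only — an autapomorphy, so it tells us nothing about relationships among taxa.
Trait 7: derived state '1' in Taxon 2 and Taxon 6 only — synapomorphy for {Taxon 2, Taxon 6}.
Most parsimonious ingroup topology: (((Taxon 5,Taxon 4),((Taxon 6,Taxon 2),Taxon 8)),Taxon 1).
Taxon 6 and Taxon 5 share a more recent common ancestor with each other than either does with Taxon 1, so Taxon 1 is the least closely related of the three.

Taxon 1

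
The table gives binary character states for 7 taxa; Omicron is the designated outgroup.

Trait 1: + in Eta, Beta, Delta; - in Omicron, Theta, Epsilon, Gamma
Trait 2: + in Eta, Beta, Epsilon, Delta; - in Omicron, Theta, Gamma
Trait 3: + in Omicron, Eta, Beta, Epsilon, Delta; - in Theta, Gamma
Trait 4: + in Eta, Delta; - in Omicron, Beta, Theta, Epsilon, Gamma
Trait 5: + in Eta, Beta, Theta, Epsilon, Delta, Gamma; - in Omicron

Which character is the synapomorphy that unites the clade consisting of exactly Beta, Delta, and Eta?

Character polarity is set by the outgroup: the derived state is whichever differs from the outgroup's state, so for Trait 3 the derived state is '-', and for the remaining characters it is '+'.
Trait 1 (derived state '+') is shared by Beta, Delta, and Eta — a synapomorphy uniting that clade.
Only Beta, Delta, Epsilon, and Eta show the derived state '+' for Trait 2, supporting them as a clade.
Trait 3: derived state '-' in Gamma and Theta only — synapomorphy for {Gamma, Theta}.
Only Delta and Eta show the derived state '+' for Trait 4, supporting them as a clade.
Trait 5 (derived state '+') is shared by all ingroup taxa — unites the whole ingroup.
Most parsimonious ingroup topology: ((((Eta,Delta),Beta),Epsilon),(Theta,Gamma)).
The clade {Beta, Delta, Eta} is supported by Trait 1: its derived state '+' occurs in exactly those taxa and in no other taxon (including the outgroup).

Trait 1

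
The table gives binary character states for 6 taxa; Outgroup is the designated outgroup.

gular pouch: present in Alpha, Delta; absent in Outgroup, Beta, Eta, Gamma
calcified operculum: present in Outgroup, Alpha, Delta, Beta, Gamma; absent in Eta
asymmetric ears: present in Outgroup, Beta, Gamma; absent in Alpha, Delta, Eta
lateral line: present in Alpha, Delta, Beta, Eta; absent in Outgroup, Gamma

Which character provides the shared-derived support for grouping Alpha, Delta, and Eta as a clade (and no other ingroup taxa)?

asymmetric ears

Character polarity is set by the outgroup: the derived state is whichever differs from the outgroup's state, so for calcified operculum, asymmetric ears the derived state is 'absent', and for the remaining characters it is 'present'.
Only Alpha and Delta show the derived state 'present' for gular pouch, supporting them as a clade.
calcified operculum (derived state 'absent') is unique to Eta (autapomorphy; uninformative for grouping).
asymmetric ears (derived state 'absent') is shared by Alpha, Delta, and Eta — a synapomorphy uniting that clade.
lateral line (derived state 'present') is shared by Alpha, Beta, Delta, and Eta — a synapomorphy uniting that clade.
Most parsimonious ingroup topology: ((((Alpha,Delta),Eta),Beta),Gamma).
The clade {Alpha, Delta, Eta} is supported by asymmetric ears: its derived state 'absent' occurs in exactly those taxa and in no other taxon (including the outgroup).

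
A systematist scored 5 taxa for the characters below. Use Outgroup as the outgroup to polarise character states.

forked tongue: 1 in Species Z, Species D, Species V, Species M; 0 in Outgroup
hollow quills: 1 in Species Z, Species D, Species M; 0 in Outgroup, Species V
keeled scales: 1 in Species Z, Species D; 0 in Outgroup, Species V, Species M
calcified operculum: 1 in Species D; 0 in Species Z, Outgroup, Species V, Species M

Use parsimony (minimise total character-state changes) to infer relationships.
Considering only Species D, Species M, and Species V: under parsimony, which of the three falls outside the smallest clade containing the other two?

The outgroup has state '0' for every character, so '1' is the derived state throughout.
All ingroup taxa share the derived state '1' for forked tongue; it defines the ingroup but does not resolve relationships within it.
hollow quills: derived state '1' in Species D, Species M, and Species Z only — synapomorphy for {Species D, Species M, Species Z}.
keeled scales: derived state '1' in Species D and Species Z only — synapomorphy for {Species D, Species Z}.
calcified operculum (derived state '1') is unique to Species D (autapomorphy; uninformative for grouping).
Most parsimonious ingroup topology: (((Species Z,Species D),Species M),Species V).
Species M and Species D share a more recent common ancestor with each other than either does with Species V, so Species V is the least closely related of the three.

Species V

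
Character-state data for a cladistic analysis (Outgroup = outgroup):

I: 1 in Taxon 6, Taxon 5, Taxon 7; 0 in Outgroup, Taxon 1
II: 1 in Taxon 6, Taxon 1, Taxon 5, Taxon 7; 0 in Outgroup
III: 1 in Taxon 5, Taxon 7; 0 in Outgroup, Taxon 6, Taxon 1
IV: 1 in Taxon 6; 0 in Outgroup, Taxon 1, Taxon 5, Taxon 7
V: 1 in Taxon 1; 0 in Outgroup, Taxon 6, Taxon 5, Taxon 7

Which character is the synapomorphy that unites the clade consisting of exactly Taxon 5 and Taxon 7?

The outgroup has state '0' for every character, so '1' is the derived state throughout.
I (derived state '1') is shared by Taxon 5, Taxon 6, and Taxon 7 — a synapomorphy uniting that clade.
II (derived state '1') is shared by all ingroup taxa — unites the whole ingroup.
III: derived state '1' in Taxon 5 and Taxon 7 only — synapomorphy for {Taxon 5, Taxon 7}.
IV (derived state '1') is unique to Taxon 6 (autapomorphy; uninformative for grouping).
V: derived state '1' in Taxon 1 only — an autapomorphy, so it tells us nothing about relationships among taxa.
Most parsimonious ingroup topology: ((Taxon 6,(Taxon 5,Taxon 7)),Taxon 1).
The clade {Taxon 5, Taxon 7} is supported by III: its derived state '1' occurs in exactly those taxa and in no other taxon (including the outgroup).

III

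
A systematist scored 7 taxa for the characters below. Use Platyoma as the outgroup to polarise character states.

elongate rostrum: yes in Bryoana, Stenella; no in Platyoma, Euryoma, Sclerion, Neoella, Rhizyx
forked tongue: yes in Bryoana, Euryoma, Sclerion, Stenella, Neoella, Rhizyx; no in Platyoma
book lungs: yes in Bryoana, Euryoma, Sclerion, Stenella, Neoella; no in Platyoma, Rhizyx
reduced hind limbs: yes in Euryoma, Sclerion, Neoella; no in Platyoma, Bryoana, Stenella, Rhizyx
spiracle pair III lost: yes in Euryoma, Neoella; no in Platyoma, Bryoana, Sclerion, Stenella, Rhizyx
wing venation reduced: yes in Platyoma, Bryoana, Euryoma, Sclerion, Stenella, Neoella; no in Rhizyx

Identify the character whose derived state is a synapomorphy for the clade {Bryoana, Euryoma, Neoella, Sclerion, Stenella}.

book lungs

Character polarity is set by the outgroup: the derived state is whichever differs from the outgroup's state, so for wing venation reduced the derived state is 'no', and for the remaining characters it is 'yes'.
elongate rostrum (derived state 'yes') is shared by Bryoana and Stenella — a synapomorphy uniting that clade.
forked tongue (derived state 'yes') is shared by all ingroup taxa — unites the whole ingroup.
book lungs (derived state 'yes') is shared by Bryoana, Euryoma, Neoella, Sclerion, and Stenella — a synapomorphy uniting that clade.
reduced hind limbs (derived state 'yes') is shared by Euryoma, Neoella, and Sclerion — a synapomorphy uniting that clade.
Only Euryoma and Neoella show the derived state 'yes' for spiracle pair III lost, supporting them as a clade.
wing venation reduced (derived state 'no') is unique to Rhizyx (autapomorphy; uninformative for grouping).
Most parsimonious ingroup topology: (((Bryoana,Stenella),((Euryoma,Neoella),Sclerion)),Rhizyx).
The clade {Bryoana, Euryoma, Neoella, Sclerion, Stenella} is supported by book lungs: its derived state 'yes' occurs in exactly those taxa and in no other taxon (including the outgroup).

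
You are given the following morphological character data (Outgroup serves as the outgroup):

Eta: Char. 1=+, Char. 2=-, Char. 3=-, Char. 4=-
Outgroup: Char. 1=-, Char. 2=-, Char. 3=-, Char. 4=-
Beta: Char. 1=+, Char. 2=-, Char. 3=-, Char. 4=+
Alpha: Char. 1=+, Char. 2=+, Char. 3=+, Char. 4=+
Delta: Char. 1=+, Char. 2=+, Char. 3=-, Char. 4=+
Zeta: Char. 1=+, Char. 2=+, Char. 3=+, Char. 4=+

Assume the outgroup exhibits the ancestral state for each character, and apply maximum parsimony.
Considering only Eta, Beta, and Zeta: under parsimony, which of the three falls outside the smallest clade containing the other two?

The outgroup has state '-' for every character, so '+' is the derived state throughout.
Char. 1 (derived state '+') is shared by all ingroup taxa — unites the whole ingroup.
Char. 2: derived state '+' in Alpha, Delta, and Zeta only — synapomorphy for {Alpha, Delta, Zeta}.
Only Alpha and Zeta show the derived state '+' for Char. 3, supporting them as a clade.
Char. 4 (derived state '+') is shared by Alpha, Beta, Delta, and Zeta — a synapomorphy uniting that clade.
Most parsimonious ingroup topology: ((((Alpha,Zeta),Delta),Beta),Eta).
Zeta and Beta share a more recent common ancestor with each other than either does with Eta, so Eta is the least closely related of the three.

Eta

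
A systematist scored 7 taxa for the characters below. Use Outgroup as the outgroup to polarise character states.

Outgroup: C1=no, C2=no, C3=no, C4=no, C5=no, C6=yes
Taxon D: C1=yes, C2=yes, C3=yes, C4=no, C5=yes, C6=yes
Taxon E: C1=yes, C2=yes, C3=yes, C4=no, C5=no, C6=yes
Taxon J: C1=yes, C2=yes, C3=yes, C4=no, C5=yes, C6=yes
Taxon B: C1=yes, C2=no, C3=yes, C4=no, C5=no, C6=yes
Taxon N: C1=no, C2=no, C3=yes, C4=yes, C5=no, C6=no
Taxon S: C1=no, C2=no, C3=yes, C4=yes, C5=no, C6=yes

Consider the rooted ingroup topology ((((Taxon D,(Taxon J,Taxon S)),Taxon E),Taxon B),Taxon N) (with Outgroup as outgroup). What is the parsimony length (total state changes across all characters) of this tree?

Map each character onto ((((Taxon D,(Taxon J,Taxon S)),Taxon E),Taxon B),Taxon N) (rooted by Outgroup) and count the minimum state changes it requires (Fitch parsimony):
C1: 2; C2: 2; C3: 1; C4: 2; C5: 2; C6: 1.
Total tree length = 10.

10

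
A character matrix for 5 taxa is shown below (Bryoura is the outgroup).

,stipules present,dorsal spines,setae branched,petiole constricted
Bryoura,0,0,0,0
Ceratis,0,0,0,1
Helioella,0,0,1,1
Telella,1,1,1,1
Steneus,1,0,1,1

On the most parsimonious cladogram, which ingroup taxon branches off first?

Ceratis

The outgroup has state '0' for every character, so '1' is the derived state throughout.
Only Steneus and Telella show the derived state '1' for stipules present, supporting them as a clade.
dorsal spines: derived state '1' in Telella only — an autapomorphy, so it tells us nothing about relationships among taxa.
Only Helioella, Steneus, and Telella show the derived state '1' for setae branched, supporting them as a clade.
All ingroup taxa share the derived state '1' for petiole constricted; it defines the ingroup but does not resolve relationships within it.
Most parsimonious ingroup topology: (Ceratis,(Helioella,(Telella,Steneus))).
Ceratis is sister to the clade containing all other ingroup taxa, so it is the earliest-diverging (most basal) ingroup lineage.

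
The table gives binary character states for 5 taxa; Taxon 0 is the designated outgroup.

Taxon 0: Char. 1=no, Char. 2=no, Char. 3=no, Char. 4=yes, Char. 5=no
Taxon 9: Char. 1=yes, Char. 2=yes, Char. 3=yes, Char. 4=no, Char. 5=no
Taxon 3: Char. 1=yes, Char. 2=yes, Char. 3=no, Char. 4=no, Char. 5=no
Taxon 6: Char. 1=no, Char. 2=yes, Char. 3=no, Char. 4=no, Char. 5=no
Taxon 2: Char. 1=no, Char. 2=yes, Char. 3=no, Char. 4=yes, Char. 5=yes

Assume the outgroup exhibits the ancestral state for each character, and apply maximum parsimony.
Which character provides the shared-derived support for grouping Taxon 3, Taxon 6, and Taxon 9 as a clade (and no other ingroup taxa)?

Character polarity is set by the outgroup: the derived state is whichever differs from the outgroup's state, so for Char. 4 the derived state is 'no', and for the remaining characters it is 'yes'.
Char. 1: derived state 'yes' in Taxon 3 and Taxon 9 only — synapomorphy for {Taxon 3, Taxon 9}.
All ingroup taxa share the derived state 'yes' for Char. 2; it defines the ingroup but does not resolve relationships within it.
Char. 3: derived state 'yes' in Taxon 9 only — an autapomorphy, so it tells us nothing about relationships among taxa.
Char. 4 (derived state 'no') is shared by Taxon 3, Taxon 6, and Taxon 9 — a synapomorphy uniting that clade.
Char. 5 (derived state 'yes') is unique to Taxon 2 (autapomorphy; uninformative for grouping).
Most parsimonious ingroup topology: (((Taxon 9,Taxon 3),Taxon 6),Taxon 2).
The clade {Taxon 3, Taxon 6, Taxon 9} is supported by Char. 4: its derived state 'no' occurs in exactly those taxa and in no other taxon (including the outgroup).

Char. 4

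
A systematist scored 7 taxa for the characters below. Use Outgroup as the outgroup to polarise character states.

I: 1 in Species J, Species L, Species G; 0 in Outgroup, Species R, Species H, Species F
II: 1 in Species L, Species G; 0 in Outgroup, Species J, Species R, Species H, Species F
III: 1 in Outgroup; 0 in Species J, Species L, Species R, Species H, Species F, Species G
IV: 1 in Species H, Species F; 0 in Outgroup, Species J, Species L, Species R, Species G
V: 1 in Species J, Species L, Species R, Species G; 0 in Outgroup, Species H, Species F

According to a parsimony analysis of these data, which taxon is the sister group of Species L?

Species G

Character polarity is set by the outgroup: the derived state is whichever differs from the outgroup's state, so for III the derived state is '0', and for the remaining characters it is '1'.
I: derived state '1' in Species G, Species J, and Species L only — synapomorphy for {Species G, Species J, Species L}.
II (derived state '1') is shared by Species G and Species L — a synapomorphy uniting that clade.
III (derived state '0') is shared by all ingroup taxa — unites the whole ingroup.
Only Species F and Species H show the derived state '1' for IV, supporting them as a clade.
V (derived state '1') is shared by Species G, Species J, Species L, and Species R — a synapomorphy uniting that clade.
Most parsimonious ingroup topology: (((Species J,(Species L,Species G)),Species R),(Species H,Species F)).
Species L and Species G form a cherry on this tree, so they are sister taxa.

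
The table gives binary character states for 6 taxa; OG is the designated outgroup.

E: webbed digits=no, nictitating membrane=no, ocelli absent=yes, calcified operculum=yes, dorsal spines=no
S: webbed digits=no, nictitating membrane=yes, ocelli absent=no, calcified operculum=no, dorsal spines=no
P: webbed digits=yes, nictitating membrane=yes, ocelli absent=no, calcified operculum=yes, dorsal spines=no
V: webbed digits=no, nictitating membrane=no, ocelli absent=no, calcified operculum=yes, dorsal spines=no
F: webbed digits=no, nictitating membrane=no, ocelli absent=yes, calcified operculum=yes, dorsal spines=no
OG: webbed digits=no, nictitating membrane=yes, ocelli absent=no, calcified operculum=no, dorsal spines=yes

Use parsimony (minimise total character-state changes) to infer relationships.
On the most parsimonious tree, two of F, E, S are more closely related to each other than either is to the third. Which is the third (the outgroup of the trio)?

Character polarity is set by the outgroup: the derived state is whichever differs from the outgroup's state, so for nictitating membrane, dorsal spines the derived state is 'no', and for the remaining characters it is 'yes'.
webbed digits: derived state 'yes' in P only — an autapomorphy, so it tells us nothing about relationships among taxa.
nictitating membrane (derived state 'no') is shared by E, F, and V — a synapomorphy uniting that clade.
ocelli absent: derived state 'yes' in E and F only — synapomorphy for {E, F}.
Only E, F, P, and V show the derived state 'yes' for calcified operculum, supporting them as a clade.
All ingroup taxa share the derived state 'no' for dorsal spines; it defines the ingroup but does not resolve relationships within it.
Most parsimonious ingroup topology: (S,(P,(V,(F,E)))).
E and F share a more recent common ancestor with each other than either does with S, so S is the least closely related of the three.

S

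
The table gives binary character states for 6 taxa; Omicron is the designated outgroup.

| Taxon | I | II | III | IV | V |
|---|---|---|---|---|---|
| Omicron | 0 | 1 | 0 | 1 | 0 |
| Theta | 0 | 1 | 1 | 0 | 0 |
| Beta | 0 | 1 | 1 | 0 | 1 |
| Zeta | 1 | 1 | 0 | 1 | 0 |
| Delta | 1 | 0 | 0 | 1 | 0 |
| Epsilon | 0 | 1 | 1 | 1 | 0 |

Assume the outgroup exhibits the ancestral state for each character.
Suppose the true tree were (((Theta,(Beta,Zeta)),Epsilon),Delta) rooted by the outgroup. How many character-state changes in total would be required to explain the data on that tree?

8

Map each character onto (((Theta,(Beta,Zeta)),Epsilon),Delta) (rooted by Omicron) and count the minimum state changes it requires (Fitch parsimony):
I: 2; II: 1; III: 2; IV: 2; V: 1.
Total tree length = 8.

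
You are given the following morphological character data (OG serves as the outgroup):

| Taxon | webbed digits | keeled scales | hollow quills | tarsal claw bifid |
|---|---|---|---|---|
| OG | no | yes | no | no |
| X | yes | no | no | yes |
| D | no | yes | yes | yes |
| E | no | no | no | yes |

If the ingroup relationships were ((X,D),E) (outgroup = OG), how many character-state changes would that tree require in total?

5

Map each character onto ((X,D),E) (rooted by OG) and count the minimum state changes it requires (Fitch parsimony):
webbed digits: 1; keeled scales: 2; hollow quills: 1; tarsal claw bifid: 1.
Total tree length = 5.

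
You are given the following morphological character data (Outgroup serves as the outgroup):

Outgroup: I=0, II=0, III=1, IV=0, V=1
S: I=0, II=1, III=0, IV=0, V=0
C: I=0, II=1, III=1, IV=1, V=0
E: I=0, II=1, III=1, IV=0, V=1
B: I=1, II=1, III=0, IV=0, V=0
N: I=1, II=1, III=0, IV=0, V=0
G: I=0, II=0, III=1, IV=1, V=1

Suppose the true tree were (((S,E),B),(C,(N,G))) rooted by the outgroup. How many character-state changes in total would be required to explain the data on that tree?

Map each character onto (((S,E),B),(C,(N,G))) (rooted by Outgroup) and count the minimum state changes it requires (Fitch parsimony):
I: 2; II: 2; III: 3; IV: 2; V: 3.
Total tree length = 12.

12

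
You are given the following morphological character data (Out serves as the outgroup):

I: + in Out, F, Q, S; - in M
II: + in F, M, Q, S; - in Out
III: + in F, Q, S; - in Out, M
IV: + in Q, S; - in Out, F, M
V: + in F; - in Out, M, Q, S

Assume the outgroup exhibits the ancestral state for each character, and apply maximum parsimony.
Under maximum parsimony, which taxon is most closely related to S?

Q

Character polarity is set by the outgroup: the derived state is whichever differs from the outgroup's state, so for I the derived state is '-', and for the remaining characters it is '+'.
I (derived state '-') is unique to M (autapomorphy; uninformative for grouping).
II (derived state '+') is shared by all ingroup taxa — unites the whole ingroup.
III (derived state '+') is shared by F, Q, and S — a synapomorphy uniting that clade.
IV (derived state '+') is shared by Q and S — a synapomorphy uniting that clade.
V (derived state '+') is unique to F (autapomorphy; uninformative for grouping).
Most parsimonious ingroup topology: ((F,(Q,S)),M).
S and Q form a cherry on this tree, so they are sister taxa.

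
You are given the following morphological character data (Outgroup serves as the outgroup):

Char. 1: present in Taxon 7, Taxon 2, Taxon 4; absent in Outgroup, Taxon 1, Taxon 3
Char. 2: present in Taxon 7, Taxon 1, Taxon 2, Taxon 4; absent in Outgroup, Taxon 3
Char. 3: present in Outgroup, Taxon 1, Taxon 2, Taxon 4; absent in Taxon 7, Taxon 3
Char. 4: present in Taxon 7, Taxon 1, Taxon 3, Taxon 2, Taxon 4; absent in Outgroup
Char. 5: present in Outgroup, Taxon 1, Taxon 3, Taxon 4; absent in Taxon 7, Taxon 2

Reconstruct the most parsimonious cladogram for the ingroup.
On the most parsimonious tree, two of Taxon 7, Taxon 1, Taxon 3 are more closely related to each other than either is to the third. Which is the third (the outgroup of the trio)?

Character polarity is set by the outgroup: the derived state is whichever differs from the outgroup's state, so for Char. 3, Char. 5 the derived state is 'absent', and for the remaining characters it is 'present'.
Only Taxon 2, Taxon 4, and Taxon 7 show the derived state 'present' for Char. 1, supporting them as a clade.
Char. 2: derived state 'present' in Taxon 1, Taxon 2, Taxon 4, and Taxon 7 only — synapomorphy for {Taxon 1, Taxon 2, Taxon 4, Taxon 7}.
Char. 3 groups Taxon 3 and Taxon 7, which is incompatible with the clades supported by the remaining characters; treating it as convergent (homoplasy) costs fewer steps than any alternative tree.
All ingroup taxa share the derived state 'present' for Char. 4; it defines the ingroup but does not resolve relationships within it.
Char. 5 (derived state 'absent') is shared by Taxon 2 and Taxon 7 — a synapomorphy uniting that clade.
Most parsimonious ingroup topology: ((((Taxon 7,Taxon 2),Taxon 4),Taxon 1),Taxon 3).
Taxon 7 and Taxon 1 share a more recent common ancestor with each other than either does with Taxon 3, so Taxon 3 is the least closely related of the three.

Taxon 3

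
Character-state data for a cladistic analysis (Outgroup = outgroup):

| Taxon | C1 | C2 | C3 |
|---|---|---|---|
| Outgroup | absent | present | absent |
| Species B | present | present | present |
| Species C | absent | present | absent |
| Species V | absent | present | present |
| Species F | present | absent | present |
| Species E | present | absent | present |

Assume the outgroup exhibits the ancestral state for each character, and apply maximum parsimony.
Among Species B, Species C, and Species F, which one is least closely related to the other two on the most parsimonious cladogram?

Species C

Character polarity is set by the outgroup: the derived state is whichever differs from the outgroup's state, so for C2 the derived state is 'absent', and for the remaining characters it is 'present'.
C1: derived state 'present' in Species B, Species E, and Species F only — synapomorphy for {Species B, Species E, Species F}.
C2: derived state 'absent' in Species E and Species F only — synapomorphy for {Species E, Species F}.
Only Species B, Species E, Species F, and Species V show the derived state 'present' for C3, supporting them as a clade.
Most parsimonious ingroup topology: (((Species B,(Species F,Species E)),Species V),Species C).
Species F and Species B share a more recent common ancestor with each other than either does with Species C, so Species C is the least closely related of the three.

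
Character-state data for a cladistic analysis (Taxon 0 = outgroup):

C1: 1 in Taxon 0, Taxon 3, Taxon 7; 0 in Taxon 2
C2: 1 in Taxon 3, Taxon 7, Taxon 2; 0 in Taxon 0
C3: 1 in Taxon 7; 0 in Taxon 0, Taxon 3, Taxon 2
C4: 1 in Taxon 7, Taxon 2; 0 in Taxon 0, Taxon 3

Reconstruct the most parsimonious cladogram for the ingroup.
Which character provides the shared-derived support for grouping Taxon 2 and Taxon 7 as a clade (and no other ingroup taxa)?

C4

Character polarity is set by the outgroup: the derived state is whichever differs from the outgroup's state, so for C1 the derived state is '0', and for the remaining characters it is '1'.
C1 (derived state '0') is unique to Taxon 2 (autapomorphy; uninformative for grouping).
C2 (derived state '1') is shared by all ingroup taxa — unites the whole ingroup.
C3: derived state '1' in Taxon 7 only — an autapomorphy, so it tells us nothing about relationships among taxa.
C4: derived state '1' in Taxon 2 and Taxon 7 only — synapomorphy for {Taxon 2, Taxon 7}.
Most parsimonious ingroup topology: (Taxon 3,(Taxon 7,Taxon 2)).
The clade {Taxon 2, Taxon 7} is supported by C4: its derived state '1' occurs in exactly those taxa and in no other taxon (including the outgroup).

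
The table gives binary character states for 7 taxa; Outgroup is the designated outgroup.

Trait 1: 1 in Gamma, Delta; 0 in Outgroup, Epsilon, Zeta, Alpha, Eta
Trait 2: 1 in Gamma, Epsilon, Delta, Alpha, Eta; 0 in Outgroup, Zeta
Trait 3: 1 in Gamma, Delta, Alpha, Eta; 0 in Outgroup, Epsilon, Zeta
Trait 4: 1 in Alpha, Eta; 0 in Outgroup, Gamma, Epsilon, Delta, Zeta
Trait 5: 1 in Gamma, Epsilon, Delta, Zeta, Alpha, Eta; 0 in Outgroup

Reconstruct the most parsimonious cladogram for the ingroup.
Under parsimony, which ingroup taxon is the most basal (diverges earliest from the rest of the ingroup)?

Zeta

The outgroup has state '0' for every character, so '1' is the derived state throughout.
Only Delta and Gamma show the derived state '1' for Trait 1, supporting them as a clade.
Trait 2: derived state '1' in Alpha, Delta, Epsilon, Eta, and Gamma only — synapomorphy for {Alpha, Delta, Epsilon, Eta, Gamma}.
Only Alpha, Delta, Eta, and Gamma show the derived state '1' for Trait 3, supporting them as a clade.
Trait 4 (derived state '1') is shared by Alpha and Eta — a synapomorphy uniting that clade.
All ingroup taxa share the derived state '1' for Trait 5; it defines the ingroup but does not resolve relationships within it.
Most parsimonious ingroup topology: ((((Gamma,Delta),(Alpha,Eta)),Epsilon),Zeta).
Zeta is sister to the clade containing all other ingroup taxa, so it is the earliest-diverging (most basal) ingroup lineage.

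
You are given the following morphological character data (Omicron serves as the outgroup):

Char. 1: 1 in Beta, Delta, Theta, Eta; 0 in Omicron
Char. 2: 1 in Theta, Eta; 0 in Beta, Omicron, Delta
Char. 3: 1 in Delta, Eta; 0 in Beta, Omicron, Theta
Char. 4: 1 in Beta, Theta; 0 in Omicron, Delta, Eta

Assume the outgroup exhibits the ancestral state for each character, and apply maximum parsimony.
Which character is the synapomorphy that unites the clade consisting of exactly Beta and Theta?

The outgroup has state '0' for every character, so '1' is the derived state throughout.
All ingroup taxa share the derived state '1' for Char. 1; it defines the ingroup but does not resolve relationships within it.
Char. 2 groups Eta and Theta, which is incompatible with the clades supported by the remaining characters; treating it as convergent (homoplasy) costs fewer steps than any alternative tree.
Only Delta and Eta show the derived state '1' for Char. 3, supporting them as a clade.
Char. 4 (derived state '1') is shared by Beta and Theta — a synapomorphy uniting that clade.
Most parsimonious ingroup topology: ((Eta,Delta),(Theta,Beta)).
The clade {Beta, Theta} is supported by Char. 4: its derived state '1' occurs in exactly those taxa and in no other taxon (including the outgroup).

Char. 4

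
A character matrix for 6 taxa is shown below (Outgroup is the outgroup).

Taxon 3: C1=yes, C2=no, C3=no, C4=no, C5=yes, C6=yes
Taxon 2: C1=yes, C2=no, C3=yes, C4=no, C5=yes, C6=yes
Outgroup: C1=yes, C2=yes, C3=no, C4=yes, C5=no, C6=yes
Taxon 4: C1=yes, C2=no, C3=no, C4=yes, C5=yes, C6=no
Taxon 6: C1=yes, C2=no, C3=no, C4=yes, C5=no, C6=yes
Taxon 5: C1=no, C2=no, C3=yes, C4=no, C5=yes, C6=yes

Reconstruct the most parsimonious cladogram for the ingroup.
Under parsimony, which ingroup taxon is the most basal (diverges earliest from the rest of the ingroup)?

Character polarity is set by the outgroup: the derived state is whichever differs from the outgroup's state, so for C1, C2, C4, C6 the derived state is 'no', and for the remaining characters it is 'yes'.
C1: derived state 'no' in Taxon 5 only — an autapomorphy, so it tells us nothing about relationships among taxa.
C2 (derived state 'no') is shared by all ingroup taxa — unites the whole ingroup.
Only Taxon 2 and Taxon 5 show the derived state 'yes' for C3, supporting them as a clade.
C4 (derived state 'no') is shared by Taxon 2, Taxon 3, and Taxon 5 — a synapomorphy uniting that clade.
C5 (derived state 'yes') is shared by Taxon 2, Taxon 3, Taxon 4, and Taxon 5 — a synapomorphy uniting that clade.
C6: derived state 'no' in Taxon 4 only — an autapomorphy, so it tells us nothing about relationships among taxa.
Most parsimonious ingroup topology: ((Taxon 4,((Taxon 5,Taxon 2),Taxon 3)),Taxon 6).
Taxon 6 is sister to the clade containing all other ingroup taxa, so it is the earliest-diverging (most basal) ingroup lineage.

Taxon 6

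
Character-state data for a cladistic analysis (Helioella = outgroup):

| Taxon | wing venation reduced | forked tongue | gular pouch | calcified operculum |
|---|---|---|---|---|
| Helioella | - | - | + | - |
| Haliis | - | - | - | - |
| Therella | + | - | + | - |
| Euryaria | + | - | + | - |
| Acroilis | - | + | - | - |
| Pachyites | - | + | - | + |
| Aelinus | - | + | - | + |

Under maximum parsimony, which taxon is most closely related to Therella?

Character polarity is set by the outgroup: the derived state is whichever differs from the outgroup's state, so for gular pouch the derived state is '-', and for the remaining characters it is '+'.
wing venation reduced (derived state '+') is shared by Euryaria and Therella — a synapomorphy uniting that clade.
forked tongue (derived state '+') is shared by Acroilis, Aelinus, and Pachyites — a synapomorphy uniting that clade.
gular pouch (derived state '-') is shared by Acroilis, Aelinus, Haliis, and Pachyites — a synapomorphy uniting that clade.
calcified operculum (derived state '+') is shared by Aelinus and Pachyites — a synapomorphy uniting that clade.
Most parsimonious ingroup topology: ((Haliis,(Acroilis,(Pachyites,Aelinus))),(Therella,Euryaria)).
Therella and Euryaria form a cherry on this tree, so they are sister taxa.

Euryaria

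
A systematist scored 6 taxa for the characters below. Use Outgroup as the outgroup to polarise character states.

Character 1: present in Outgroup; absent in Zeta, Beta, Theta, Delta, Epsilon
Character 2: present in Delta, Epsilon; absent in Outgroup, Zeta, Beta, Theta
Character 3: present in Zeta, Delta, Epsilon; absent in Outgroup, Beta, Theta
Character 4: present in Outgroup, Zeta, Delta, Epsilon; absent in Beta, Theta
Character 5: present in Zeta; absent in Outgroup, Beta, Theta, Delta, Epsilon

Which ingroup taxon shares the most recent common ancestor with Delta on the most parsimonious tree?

Epsilon

Character polarity is set by the outgroup: the derived state is whichever differs from the outgroup's state, so for Character 1, Character 4 the derived state is 'absent', and for the remaining characters it is 'present'.
All ingroup taxa share the derived state 'absent' for Character 1; it defines the ingroup but does not resolve relationships within it.
Only Delta and Epsilon show the derived state 'present' for Character 2, supporting them as a clade.
Character 3: derived state 'present' in Delta, Epsilon, and Zeta only — synapomorphy for {Delta, Epsilon, Zeta}.
Character 4 (derived state 'absent') is shared by Beta and Theta — a synapomorphy uniting that clade.
Character 5: derived state 'present' in Zeta only — an autapomorphy, so it tells us nothing about relationships among taxa.
Most parsimonious ingroup topology: ((Zeta,(Delta,Epsilon)),(Beta,Theta)).
Delta and Epsilon form a cherry on this tree, so they are sister taxa.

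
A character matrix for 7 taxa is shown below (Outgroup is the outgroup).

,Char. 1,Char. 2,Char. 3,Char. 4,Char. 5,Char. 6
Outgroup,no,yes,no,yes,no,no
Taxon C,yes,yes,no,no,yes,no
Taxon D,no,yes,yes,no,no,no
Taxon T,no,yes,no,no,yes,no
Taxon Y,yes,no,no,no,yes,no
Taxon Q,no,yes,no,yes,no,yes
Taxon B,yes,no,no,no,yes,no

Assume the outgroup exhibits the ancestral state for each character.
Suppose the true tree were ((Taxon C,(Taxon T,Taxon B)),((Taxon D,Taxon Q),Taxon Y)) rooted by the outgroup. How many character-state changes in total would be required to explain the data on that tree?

11

Map each character onto ((Taxon C,(Taxon T,Taxon B)),((Taxon D,Taxon Q),Taxon Y)) (rooted by Outgroup) and count the minimum state changes it requires (Fitch parsimony):
Char. 1: 3; Char. 2: 2; Char. 3: 1; Char. 4: 2; Char. 5: 2; Char. 6: 1.
Total tree length = 11.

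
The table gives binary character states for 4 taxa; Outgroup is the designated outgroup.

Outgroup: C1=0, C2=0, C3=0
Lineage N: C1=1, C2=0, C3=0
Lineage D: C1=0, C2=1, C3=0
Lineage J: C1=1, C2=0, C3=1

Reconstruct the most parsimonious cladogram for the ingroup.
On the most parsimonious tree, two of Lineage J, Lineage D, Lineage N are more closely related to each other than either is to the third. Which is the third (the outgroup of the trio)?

The outgroup has state '0' for every character, so '1' is the derived state throughout.
C1: derived state '1' in Lineage J and Lineage N only — synapomorphy for {Lineage J, Lineage N}.
C2 (derived state '1') is unique to Lineage D (autapomorphy; uninformative for grouping).
C3: derived state '1' in Lineage J only — an autapomorphy, so it tells us nothing about relationships among taxa.
Most parsimonious ingroup topology: ((Lineage N,Lineage J),Lineage D).
Lineage J and Lineage N share a more recent common ancestor with each other than either does with Lineage D, so Lineage D is the least closely related of the three.

Lineage D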